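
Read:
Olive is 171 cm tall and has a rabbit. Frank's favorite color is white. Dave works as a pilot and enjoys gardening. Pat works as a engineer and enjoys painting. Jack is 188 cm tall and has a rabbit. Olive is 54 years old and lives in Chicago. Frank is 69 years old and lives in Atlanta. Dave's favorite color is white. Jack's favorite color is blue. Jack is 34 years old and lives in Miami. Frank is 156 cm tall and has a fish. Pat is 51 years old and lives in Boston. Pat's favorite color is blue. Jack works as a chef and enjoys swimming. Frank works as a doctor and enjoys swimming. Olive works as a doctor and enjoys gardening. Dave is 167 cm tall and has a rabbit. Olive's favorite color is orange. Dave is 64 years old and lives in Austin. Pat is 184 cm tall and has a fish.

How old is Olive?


Olive is 54 years old

54


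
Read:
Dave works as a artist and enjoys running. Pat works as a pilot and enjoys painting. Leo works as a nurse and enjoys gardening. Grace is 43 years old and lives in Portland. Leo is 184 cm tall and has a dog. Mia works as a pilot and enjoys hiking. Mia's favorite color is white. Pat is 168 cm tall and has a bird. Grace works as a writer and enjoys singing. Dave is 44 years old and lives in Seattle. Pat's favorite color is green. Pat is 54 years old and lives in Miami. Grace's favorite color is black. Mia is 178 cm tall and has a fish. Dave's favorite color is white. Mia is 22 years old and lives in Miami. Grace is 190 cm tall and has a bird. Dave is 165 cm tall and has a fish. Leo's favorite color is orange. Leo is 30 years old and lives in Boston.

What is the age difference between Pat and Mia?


|54 - 22| = 32

32


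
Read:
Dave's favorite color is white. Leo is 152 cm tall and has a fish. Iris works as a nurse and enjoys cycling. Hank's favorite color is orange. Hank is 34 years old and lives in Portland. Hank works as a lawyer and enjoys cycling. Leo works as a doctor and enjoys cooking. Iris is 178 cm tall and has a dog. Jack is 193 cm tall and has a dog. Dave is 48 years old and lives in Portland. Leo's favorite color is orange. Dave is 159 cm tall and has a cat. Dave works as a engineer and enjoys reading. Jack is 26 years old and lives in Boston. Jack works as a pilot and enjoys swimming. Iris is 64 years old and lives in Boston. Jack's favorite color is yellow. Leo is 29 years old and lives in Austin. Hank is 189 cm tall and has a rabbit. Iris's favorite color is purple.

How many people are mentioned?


People: Dave, Hank, Jack, Iris, Leo. Count = 5

5


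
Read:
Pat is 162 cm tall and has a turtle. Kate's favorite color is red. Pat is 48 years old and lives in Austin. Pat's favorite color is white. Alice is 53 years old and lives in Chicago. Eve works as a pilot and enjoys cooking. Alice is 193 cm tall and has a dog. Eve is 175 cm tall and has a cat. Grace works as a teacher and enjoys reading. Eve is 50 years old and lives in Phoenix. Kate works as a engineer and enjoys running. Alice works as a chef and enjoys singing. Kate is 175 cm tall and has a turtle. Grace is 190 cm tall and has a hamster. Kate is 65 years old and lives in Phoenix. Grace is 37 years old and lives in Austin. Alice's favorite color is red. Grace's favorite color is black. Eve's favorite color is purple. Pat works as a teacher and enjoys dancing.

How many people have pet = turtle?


Count: 2

2


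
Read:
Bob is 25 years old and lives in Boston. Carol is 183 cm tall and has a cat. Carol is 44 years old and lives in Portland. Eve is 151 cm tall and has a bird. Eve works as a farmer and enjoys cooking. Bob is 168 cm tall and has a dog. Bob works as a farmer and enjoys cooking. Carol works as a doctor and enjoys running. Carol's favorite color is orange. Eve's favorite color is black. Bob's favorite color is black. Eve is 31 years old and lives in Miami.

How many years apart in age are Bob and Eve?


25 vs 31, diff = 6

6


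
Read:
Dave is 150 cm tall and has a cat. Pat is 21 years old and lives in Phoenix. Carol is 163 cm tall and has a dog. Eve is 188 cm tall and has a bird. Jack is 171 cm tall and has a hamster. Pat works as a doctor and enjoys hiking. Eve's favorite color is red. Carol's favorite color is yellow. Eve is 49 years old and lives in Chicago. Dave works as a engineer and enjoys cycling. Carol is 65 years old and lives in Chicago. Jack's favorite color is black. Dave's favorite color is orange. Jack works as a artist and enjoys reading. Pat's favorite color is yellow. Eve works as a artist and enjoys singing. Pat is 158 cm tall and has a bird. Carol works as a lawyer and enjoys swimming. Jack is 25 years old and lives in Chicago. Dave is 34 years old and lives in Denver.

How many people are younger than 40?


Filter: 3

3


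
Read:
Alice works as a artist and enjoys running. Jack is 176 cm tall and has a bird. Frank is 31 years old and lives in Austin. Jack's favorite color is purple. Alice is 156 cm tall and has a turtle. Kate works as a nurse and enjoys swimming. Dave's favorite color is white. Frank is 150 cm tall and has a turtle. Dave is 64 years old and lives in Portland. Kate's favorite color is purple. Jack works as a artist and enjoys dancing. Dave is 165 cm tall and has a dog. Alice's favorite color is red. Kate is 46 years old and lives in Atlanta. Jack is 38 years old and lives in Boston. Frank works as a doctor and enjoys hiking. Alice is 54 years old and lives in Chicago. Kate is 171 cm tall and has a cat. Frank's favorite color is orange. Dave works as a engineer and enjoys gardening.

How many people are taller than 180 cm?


Taller than 180: 0

0


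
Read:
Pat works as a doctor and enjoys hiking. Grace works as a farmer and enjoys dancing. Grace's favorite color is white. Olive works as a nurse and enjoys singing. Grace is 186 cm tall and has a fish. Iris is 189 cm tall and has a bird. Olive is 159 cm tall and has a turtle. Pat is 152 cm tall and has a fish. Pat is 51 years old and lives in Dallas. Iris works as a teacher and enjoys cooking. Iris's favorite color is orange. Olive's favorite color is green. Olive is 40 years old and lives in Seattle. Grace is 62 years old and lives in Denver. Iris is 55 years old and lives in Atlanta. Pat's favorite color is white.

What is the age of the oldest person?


Oldest: Grace at 62

62


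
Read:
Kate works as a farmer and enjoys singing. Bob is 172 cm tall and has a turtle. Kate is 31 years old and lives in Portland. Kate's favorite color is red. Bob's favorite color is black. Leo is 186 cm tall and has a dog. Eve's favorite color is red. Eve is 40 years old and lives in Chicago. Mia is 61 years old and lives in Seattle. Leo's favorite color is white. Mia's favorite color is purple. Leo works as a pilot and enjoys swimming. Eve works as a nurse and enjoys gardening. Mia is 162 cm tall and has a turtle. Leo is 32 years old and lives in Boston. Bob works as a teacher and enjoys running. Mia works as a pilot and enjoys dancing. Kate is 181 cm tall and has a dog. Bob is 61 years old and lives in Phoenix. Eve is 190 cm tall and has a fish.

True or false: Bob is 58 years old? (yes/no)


Bob is actually 61. no

no


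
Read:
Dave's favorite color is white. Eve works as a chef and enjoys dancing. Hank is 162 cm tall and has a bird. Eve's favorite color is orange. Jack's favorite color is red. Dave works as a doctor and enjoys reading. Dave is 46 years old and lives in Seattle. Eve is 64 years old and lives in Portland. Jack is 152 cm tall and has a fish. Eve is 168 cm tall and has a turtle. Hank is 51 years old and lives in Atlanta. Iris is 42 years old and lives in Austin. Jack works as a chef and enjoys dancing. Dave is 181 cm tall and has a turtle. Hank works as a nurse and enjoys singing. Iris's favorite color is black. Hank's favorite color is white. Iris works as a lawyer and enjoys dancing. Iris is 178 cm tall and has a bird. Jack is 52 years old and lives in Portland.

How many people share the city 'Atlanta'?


Count: 1

1


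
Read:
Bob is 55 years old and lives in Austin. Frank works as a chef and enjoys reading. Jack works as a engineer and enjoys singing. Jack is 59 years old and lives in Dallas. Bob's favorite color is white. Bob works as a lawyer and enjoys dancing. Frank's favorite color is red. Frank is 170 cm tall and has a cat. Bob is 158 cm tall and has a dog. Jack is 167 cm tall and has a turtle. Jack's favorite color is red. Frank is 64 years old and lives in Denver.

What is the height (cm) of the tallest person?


Tallest: Frank at 170 cm

170


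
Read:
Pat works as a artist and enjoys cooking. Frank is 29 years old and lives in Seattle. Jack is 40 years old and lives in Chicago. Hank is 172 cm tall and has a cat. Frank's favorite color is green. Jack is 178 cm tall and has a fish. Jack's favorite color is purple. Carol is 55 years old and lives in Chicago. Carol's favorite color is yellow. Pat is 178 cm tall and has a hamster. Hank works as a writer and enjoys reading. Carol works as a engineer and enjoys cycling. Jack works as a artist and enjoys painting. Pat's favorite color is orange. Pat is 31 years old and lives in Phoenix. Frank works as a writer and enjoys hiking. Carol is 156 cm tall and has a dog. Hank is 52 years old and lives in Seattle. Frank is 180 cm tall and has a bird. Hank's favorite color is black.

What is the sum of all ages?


29+40+55+31+52 = 207

207


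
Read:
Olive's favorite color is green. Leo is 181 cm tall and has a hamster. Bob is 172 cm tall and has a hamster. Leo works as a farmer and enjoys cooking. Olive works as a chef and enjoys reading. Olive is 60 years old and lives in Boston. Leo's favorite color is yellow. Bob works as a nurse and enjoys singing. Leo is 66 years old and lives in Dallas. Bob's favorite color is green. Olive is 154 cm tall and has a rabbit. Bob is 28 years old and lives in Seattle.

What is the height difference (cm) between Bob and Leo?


|172 - 181| = 9

9


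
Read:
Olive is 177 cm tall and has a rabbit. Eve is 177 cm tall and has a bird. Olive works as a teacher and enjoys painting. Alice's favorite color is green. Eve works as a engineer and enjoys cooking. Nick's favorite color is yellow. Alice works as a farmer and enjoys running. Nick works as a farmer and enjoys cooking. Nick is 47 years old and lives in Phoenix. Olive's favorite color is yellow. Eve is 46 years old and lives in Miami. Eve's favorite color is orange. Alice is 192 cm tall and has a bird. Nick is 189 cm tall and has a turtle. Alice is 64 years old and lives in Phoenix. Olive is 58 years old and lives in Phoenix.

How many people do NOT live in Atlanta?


Not in Atlanta: 4

4


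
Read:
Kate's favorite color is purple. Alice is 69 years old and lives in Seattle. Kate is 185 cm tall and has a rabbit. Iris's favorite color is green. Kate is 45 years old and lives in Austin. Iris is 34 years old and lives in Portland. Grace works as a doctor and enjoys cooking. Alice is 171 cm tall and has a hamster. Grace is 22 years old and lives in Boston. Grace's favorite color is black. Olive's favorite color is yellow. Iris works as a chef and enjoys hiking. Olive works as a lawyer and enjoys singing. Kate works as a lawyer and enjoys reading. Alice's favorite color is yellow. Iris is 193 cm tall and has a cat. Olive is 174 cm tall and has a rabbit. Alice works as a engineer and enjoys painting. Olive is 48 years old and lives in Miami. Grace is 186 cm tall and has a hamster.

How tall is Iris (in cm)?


Iris is 193 cm tall

193


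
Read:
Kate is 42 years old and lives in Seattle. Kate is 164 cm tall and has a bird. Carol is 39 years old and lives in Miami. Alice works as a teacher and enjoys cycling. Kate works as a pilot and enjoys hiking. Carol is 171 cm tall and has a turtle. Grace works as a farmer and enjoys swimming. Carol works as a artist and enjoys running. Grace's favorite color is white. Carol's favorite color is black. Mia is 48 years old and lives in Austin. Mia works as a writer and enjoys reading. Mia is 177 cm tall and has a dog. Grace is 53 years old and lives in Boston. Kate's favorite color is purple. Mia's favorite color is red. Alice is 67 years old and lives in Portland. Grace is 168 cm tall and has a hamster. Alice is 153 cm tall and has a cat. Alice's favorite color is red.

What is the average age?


Sum=249, n=5, avg=49.8

49.8


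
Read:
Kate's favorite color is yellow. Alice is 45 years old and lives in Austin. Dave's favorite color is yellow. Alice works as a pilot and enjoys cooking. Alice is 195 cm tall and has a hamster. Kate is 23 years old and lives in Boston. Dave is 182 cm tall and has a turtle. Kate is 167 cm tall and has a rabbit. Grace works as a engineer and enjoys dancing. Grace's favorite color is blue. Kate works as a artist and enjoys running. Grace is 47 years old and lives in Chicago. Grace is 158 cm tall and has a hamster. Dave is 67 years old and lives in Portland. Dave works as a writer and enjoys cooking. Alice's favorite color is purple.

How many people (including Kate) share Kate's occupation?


Kate is a artist. Count = 1

1


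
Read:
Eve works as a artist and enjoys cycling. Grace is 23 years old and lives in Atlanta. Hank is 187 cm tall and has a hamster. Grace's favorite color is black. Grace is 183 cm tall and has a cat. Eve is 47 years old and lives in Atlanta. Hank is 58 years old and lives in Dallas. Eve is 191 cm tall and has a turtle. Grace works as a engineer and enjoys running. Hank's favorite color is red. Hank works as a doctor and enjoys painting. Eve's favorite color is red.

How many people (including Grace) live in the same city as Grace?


Grace lives in Atlanta. Count = 2

2


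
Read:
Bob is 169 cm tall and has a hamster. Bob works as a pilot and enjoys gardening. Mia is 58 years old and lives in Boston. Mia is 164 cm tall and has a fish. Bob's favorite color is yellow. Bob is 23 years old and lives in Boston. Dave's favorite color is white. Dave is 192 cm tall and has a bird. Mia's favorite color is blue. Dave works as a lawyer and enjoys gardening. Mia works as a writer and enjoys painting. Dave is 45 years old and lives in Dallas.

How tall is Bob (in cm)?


Bob is 169 cm tall

169


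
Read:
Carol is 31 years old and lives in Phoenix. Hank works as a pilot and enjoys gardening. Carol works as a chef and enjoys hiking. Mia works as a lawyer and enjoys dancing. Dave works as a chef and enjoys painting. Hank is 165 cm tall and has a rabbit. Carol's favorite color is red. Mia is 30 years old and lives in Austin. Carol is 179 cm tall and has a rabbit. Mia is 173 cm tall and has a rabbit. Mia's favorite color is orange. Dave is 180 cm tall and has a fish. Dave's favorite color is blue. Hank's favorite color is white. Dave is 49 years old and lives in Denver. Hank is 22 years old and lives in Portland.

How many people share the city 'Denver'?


Count: 1

1


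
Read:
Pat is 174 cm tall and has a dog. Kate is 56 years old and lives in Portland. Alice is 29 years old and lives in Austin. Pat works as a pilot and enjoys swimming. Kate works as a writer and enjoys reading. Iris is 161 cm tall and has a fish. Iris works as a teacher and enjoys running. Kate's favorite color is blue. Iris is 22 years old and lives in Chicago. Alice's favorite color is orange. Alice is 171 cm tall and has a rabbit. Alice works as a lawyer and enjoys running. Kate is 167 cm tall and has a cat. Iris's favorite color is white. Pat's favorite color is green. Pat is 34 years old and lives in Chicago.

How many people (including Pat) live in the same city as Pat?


Pat lives in Chicago. Count = 2

2


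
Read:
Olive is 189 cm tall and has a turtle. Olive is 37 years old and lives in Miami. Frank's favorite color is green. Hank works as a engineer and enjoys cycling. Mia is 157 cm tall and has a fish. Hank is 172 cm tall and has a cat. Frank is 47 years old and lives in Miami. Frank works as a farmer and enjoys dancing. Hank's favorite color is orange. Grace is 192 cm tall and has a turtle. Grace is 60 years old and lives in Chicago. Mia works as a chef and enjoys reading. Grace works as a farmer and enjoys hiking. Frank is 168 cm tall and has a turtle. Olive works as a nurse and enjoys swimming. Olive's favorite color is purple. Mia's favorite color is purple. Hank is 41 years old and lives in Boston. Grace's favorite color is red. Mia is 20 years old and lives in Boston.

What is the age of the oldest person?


Oldest: Grace at 60

60


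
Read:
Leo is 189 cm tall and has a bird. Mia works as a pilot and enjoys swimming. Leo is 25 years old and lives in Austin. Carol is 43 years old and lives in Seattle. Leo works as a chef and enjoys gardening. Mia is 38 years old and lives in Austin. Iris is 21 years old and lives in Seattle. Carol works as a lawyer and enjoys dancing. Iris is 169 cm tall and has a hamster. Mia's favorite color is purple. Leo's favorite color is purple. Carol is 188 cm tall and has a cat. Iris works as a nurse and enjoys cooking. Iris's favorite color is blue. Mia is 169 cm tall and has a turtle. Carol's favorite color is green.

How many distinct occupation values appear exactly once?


Unique occupation values: 4

4


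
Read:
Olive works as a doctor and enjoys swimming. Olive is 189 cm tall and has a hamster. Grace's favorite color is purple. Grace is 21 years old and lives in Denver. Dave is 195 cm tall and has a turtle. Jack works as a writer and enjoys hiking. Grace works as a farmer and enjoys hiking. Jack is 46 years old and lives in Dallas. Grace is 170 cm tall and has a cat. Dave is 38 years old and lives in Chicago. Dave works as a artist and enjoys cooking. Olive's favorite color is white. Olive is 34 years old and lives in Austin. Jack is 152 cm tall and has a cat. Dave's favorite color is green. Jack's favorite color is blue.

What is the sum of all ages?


21+34+38+46 = 139

139


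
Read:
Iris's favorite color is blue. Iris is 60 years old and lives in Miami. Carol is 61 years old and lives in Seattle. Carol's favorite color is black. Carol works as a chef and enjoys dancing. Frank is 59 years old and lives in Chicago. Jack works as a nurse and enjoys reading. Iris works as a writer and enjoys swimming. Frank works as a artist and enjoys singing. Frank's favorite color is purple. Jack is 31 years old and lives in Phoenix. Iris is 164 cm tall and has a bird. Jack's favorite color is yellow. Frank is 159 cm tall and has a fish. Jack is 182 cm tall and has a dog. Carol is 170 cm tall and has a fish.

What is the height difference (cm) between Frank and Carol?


|159 - 170| = 11

11


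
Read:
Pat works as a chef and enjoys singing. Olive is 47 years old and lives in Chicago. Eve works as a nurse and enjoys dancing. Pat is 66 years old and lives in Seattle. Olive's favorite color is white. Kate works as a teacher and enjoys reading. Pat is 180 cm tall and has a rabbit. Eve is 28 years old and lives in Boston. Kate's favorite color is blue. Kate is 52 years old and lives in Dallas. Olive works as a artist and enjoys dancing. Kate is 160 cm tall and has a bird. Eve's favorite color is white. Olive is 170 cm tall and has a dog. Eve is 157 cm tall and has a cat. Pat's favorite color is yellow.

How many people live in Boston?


Count in Boston: 1

1


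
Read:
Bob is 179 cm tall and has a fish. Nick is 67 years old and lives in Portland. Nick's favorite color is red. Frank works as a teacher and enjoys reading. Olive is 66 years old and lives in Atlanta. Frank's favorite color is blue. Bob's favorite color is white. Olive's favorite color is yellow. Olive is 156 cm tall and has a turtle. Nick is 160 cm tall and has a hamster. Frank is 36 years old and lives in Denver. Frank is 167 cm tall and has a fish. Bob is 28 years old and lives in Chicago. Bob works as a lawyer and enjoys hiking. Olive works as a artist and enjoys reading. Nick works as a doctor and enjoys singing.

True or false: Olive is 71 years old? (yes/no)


Olive is actually 66. no

no


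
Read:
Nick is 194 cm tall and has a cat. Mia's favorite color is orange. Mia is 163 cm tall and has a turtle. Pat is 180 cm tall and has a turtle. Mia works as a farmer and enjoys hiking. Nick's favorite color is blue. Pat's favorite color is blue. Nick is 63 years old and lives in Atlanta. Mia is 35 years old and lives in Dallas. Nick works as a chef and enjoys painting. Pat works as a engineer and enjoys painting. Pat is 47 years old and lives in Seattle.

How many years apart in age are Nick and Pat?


63 vs 47, diff = 16

16


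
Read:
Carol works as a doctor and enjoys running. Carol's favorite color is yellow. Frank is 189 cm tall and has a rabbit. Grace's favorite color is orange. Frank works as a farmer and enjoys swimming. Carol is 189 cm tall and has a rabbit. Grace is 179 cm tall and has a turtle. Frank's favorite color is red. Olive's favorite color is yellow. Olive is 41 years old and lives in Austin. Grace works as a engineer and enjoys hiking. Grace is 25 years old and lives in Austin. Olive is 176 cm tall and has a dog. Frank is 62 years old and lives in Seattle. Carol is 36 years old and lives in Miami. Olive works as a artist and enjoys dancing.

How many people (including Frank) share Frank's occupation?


Frank is a farmer. Count = 1

1


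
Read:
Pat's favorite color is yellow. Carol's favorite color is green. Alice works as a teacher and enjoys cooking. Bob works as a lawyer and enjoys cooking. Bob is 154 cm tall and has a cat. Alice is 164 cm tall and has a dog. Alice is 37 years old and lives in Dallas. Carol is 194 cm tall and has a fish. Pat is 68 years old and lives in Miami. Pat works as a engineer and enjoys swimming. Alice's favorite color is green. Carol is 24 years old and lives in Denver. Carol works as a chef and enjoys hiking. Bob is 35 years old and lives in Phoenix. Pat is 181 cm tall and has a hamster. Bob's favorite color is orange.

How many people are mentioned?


People: Pat, Carol, Bob, Alice. Count = 4

4


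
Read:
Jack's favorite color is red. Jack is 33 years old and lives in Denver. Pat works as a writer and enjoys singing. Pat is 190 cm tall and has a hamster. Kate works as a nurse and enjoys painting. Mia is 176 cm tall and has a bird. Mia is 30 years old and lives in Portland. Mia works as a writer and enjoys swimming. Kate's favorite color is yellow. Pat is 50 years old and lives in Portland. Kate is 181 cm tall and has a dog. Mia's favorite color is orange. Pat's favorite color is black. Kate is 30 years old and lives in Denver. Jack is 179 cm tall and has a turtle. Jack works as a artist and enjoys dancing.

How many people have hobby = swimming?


Count: 1

1


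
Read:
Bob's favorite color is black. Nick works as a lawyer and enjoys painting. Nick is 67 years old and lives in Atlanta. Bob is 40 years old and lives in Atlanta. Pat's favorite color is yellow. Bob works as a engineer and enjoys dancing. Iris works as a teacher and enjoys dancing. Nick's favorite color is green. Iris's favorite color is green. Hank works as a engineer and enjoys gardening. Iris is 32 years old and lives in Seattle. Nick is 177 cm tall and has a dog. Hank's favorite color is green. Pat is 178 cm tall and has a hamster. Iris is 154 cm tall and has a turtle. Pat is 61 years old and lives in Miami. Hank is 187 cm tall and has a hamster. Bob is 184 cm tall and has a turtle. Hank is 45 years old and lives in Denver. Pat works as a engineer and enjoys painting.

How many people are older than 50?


Filter: 2

2


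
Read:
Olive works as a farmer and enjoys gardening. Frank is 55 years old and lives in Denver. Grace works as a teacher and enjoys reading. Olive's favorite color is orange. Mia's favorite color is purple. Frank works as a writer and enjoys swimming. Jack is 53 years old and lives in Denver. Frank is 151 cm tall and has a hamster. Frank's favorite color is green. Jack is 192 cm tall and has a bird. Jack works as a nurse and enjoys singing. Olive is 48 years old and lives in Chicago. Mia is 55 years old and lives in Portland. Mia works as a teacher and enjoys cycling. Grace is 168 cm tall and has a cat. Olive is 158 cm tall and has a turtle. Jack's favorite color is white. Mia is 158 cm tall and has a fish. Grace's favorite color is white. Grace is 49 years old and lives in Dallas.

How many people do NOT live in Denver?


Not in Denver: 3

3


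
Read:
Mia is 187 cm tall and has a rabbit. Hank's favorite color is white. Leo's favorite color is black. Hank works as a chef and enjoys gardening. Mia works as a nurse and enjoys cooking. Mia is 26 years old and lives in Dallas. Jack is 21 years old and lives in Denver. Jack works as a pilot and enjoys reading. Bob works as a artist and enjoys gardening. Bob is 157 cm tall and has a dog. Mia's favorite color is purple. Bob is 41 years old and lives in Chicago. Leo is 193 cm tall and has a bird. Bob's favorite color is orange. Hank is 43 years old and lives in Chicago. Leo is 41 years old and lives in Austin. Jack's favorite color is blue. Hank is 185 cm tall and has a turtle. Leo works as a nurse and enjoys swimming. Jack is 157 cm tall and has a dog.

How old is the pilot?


The pilot is Jack, age 21

21


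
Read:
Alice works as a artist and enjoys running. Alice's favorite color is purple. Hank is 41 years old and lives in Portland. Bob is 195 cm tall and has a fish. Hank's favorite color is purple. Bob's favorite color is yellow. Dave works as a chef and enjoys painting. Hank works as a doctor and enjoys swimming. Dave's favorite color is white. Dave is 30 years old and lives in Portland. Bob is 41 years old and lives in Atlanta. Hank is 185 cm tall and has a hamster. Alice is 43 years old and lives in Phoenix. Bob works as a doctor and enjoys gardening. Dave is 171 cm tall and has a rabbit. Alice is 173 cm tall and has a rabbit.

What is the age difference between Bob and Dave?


|41 - 30| = 11

11


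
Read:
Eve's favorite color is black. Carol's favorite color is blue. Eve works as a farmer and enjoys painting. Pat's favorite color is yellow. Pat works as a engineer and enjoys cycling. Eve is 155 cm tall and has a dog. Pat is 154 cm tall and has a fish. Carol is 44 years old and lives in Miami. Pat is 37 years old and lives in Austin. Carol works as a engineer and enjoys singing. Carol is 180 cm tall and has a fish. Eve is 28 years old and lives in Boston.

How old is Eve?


Eve is 28 years old

28


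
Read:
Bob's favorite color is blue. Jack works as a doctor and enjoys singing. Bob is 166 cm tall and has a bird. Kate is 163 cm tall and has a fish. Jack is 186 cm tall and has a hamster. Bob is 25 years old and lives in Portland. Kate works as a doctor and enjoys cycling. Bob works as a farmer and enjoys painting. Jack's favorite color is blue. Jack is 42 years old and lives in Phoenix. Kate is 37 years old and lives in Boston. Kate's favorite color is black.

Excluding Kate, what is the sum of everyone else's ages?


Sum (excluding Kate): 67

67


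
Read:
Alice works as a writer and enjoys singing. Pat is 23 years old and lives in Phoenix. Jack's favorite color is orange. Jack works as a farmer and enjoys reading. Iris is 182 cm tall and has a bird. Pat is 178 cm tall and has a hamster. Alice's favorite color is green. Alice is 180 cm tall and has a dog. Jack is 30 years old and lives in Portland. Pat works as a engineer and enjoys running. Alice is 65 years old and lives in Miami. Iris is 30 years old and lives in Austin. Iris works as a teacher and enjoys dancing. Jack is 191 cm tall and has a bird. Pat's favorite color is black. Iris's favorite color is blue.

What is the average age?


Sum=148, n=4, avg=37

37


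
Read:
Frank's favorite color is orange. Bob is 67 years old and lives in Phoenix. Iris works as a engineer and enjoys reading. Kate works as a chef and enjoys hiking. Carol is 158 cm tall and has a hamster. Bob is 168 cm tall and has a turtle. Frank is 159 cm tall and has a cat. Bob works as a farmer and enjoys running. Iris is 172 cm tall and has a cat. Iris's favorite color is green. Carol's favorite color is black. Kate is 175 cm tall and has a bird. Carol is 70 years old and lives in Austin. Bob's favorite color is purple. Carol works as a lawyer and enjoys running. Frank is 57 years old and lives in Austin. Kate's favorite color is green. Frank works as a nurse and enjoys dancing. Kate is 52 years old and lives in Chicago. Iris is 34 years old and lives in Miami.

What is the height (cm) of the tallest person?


Tallest: Kate at 175 cm

175


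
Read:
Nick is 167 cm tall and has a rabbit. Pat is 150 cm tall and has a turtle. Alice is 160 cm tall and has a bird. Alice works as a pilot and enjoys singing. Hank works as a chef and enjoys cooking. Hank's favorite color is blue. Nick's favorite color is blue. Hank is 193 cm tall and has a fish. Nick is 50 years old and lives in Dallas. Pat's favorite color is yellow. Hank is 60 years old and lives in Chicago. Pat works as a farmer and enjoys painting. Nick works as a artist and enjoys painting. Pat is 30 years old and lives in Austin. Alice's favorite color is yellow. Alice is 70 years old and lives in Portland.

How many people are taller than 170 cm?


Taller than 170: 1

1


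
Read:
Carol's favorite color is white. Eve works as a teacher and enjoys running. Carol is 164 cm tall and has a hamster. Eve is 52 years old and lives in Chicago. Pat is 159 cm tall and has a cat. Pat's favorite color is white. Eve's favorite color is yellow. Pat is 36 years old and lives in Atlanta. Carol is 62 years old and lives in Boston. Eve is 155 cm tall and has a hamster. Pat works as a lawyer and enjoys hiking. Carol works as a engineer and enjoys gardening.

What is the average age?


Sum=150, n=3, avg=50

50


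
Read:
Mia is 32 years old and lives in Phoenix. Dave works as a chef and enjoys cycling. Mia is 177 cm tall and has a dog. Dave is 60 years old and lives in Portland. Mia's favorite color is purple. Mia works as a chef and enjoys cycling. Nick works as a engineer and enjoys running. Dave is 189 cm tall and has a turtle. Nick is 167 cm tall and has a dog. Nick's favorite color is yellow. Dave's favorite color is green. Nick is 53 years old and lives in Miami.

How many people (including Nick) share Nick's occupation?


Nick is a engineer. Count = 1

1


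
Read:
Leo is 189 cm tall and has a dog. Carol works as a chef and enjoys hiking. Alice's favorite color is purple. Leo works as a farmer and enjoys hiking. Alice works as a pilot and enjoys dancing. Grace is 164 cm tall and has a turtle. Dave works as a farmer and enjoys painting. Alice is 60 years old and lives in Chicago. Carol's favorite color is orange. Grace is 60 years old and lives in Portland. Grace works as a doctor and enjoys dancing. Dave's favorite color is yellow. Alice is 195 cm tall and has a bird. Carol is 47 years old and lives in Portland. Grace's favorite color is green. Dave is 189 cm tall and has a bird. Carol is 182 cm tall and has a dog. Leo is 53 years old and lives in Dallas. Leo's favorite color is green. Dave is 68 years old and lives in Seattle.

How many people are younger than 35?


Filter: 0

0


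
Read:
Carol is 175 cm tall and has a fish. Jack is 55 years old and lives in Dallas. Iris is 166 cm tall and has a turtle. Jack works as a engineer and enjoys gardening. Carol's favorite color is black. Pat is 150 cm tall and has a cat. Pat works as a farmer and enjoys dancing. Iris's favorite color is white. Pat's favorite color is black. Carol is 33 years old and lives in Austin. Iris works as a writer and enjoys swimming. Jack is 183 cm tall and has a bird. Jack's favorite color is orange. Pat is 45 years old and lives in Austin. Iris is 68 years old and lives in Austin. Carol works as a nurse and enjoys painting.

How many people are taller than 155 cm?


Taller than 155: 3

3


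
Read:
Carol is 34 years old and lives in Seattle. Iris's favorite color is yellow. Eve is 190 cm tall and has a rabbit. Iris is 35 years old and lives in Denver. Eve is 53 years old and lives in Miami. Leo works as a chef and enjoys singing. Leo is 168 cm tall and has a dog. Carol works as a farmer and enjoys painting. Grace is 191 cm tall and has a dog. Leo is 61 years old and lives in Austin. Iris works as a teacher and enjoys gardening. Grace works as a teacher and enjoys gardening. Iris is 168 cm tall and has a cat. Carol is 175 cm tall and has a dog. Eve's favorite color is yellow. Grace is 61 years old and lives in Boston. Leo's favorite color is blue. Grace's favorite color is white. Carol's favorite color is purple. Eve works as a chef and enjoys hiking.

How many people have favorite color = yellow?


Count: 2

2


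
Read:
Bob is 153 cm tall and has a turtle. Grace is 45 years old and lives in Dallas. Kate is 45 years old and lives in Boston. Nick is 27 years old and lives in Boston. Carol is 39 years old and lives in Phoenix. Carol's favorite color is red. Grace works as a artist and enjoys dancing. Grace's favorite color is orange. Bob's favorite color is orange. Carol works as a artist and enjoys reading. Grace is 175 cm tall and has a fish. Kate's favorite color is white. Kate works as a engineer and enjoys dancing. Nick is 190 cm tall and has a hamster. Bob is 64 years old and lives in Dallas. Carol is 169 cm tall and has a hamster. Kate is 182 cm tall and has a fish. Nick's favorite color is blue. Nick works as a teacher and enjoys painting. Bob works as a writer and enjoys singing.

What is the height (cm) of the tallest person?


Tallest: Nick at 190 cm

190


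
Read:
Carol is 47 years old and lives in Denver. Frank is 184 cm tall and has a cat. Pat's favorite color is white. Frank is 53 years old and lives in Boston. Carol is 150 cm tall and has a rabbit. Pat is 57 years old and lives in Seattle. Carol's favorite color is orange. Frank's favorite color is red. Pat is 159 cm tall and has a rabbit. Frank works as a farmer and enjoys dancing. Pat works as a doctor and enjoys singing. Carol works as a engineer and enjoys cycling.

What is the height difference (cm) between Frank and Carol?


|184 - 150| = 34

34


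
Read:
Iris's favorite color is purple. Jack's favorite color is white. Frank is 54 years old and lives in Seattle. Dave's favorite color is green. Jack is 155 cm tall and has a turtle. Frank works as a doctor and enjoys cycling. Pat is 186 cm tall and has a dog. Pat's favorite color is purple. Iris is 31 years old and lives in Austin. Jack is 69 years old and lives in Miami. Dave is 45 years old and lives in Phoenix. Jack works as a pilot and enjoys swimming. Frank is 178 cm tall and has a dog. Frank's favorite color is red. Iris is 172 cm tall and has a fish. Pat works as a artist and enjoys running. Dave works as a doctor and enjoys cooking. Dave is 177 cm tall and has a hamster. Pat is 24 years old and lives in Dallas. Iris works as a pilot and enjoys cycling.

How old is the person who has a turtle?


Person with turtle is Jack, age 69

69


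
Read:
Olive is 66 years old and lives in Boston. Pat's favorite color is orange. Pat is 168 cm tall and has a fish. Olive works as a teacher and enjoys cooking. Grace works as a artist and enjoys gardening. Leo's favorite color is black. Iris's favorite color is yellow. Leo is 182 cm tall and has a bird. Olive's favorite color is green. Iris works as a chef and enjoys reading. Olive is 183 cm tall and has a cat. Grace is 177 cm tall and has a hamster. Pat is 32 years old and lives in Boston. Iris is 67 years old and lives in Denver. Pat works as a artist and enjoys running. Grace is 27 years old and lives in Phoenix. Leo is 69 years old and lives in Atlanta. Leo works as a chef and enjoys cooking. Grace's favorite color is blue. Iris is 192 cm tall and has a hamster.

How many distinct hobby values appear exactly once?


Unique hobby values: 3

3


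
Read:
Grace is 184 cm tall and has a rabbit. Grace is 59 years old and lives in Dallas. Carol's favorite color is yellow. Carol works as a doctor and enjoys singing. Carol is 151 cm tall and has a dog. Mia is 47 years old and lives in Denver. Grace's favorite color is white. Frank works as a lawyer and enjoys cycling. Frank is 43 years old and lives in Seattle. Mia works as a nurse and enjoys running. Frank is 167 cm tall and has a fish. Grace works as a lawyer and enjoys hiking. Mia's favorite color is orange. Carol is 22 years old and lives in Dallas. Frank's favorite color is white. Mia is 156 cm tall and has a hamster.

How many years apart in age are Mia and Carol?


47 vs 22, diff = 25

25


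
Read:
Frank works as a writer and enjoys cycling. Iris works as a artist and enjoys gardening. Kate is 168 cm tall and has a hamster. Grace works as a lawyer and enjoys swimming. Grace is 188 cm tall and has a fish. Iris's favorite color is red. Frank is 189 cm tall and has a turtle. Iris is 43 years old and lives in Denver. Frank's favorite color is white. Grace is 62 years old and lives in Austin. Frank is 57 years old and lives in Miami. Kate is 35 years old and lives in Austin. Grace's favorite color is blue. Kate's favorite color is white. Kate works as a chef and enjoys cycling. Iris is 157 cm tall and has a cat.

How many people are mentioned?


People: Kate, Frank, Iris, Grace. Count = 4

4


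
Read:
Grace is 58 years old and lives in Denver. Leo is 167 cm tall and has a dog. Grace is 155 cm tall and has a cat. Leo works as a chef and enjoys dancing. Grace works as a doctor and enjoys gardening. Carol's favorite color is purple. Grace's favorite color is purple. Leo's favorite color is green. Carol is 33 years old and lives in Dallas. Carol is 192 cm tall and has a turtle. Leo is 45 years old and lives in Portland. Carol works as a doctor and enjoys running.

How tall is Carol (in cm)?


Carol is 192 cm tall

192


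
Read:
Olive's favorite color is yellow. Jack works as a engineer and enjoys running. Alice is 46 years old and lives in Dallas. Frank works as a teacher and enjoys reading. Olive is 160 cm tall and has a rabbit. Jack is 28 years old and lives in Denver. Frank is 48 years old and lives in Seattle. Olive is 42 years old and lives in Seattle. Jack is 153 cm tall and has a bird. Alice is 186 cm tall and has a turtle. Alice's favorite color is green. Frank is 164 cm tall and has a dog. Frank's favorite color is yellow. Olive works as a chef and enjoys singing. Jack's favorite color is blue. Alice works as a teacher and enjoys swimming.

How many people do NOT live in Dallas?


Not in Dallas: 3

3


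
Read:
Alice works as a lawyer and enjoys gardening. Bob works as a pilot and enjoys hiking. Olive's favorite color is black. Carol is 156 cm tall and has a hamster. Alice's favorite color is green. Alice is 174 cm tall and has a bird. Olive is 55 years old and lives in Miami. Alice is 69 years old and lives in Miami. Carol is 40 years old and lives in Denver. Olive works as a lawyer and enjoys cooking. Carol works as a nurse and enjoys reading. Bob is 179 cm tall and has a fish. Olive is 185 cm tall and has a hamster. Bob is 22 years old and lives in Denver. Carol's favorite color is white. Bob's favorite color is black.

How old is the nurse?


The nurse is Carol, age 40

40


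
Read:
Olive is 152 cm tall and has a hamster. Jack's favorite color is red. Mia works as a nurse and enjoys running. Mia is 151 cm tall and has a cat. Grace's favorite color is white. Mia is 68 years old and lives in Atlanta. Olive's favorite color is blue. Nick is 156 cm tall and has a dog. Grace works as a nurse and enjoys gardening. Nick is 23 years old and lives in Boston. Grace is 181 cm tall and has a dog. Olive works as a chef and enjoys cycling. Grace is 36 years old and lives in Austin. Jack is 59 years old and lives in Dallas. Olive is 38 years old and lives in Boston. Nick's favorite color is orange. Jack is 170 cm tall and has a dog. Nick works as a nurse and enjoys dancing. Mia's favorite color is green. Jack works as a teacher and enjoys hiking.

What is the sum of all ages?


59+38+23+68+36 = 224

224


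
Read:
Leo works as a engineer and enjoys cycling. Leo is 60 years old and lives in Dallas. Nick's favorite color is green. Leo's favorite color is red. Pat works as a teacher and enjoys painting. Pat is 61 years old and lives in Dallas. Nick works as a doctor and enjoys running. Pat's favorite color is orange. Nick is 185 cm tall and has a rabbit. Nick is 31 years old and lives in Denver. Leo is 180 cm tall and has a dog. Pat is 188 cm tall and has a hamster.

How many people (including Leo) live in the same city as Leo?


Leo lives in Dallas. Count = 2

2
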